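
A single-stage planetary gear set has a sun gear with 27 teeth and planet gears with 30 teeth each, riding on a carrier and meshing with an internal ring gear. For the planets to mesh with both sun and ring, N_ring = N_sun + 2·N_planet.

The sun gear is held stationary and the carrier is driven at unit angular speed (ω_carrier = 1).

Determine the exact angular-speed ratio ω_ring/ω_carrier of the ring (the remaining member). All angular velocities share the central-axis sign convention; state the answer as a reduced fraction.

38/29

N_ring = 27 + 2·30 = 87
27(ω_s−ω_c) = −87(ω_r−ω_c),  ω_s=0, ω_c=1
ω_r = 1 − (27/87)(0−1) = 38/29
ω_r/ω_c = 38/29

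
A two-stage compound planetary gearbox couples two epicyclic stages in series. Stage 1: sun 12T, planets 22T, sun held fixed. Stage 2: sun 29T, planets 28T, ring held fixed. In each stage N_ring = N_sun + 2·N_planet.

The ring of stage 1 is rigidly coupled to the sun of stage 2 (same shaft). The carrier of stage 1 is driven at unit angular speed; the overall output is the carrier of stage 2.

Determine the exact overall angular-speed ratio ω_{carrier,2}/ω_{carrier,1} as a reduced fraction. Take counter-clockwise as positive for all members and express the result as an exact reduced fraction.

493/1596

Stage 1: N_ring = 12 + 2·22 = 56
Stage 1: 12(ω_s−ω_c) = −56(ω_r−ω_c),  ω_s=0, ω_c=1
Stage 1: ω_r = 1 − (12/56)(0−1) = 17/14
  ⇒ ω_r¹/ω_c¹ = 17/14
Stage 2: N_ring = 29 + 2·28 = 85
Stage 2: 29(ω_s−ω_c) = −85(ω_r−ω_c),  ω_r=0, ω_s=1
Stage 2: 29(1−ω_c) = −85(0−ω_c)  ⇒  114ω_c = 29  ⇒  ω_c = 29/114
  ⇒ ω_c²/ω_s² = 29/114
Coupling ω_s² = ω_r¹ ⇒ overall = 17/14 × 29/114 = 493/1596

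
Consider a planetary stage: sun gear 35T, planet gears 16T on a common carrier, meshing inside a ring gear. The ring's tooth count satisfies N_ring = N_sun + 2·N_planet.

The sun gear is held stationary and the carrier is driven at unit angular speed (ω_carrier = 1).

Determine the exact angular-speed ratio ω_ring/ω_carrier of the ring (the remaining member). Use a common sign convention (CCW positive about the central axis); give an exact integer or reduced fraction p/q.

N_ring = 35 + 2·16 = 67
35(ω_s−ω_c) = −67(ω_r−ω_c),  ω_s=0, ω_c=1
ω_r = 1 − (35/67)(0−1) = 102/67
ω_r/ω_c = 102/67

102/67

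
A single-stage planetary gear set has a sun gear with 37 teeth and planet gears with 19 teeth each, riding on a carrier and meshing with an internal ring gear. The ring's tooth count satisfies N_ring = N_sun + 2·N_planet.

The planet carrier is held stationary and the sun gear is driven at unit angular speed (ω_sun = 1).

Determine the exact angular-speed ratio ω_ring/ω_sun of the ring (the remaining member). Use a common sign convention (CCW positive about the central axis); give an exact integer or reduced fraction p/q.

N_ring = 37 + 2·19 = 75
37(ω_s−ω_c) = −75(ω_r−ω_c),  ω_c=0, ω_s=1
ω_r = 0 − (37/75)(1−0) = -37/75
ω_r/ω_s = -37/75

-37/75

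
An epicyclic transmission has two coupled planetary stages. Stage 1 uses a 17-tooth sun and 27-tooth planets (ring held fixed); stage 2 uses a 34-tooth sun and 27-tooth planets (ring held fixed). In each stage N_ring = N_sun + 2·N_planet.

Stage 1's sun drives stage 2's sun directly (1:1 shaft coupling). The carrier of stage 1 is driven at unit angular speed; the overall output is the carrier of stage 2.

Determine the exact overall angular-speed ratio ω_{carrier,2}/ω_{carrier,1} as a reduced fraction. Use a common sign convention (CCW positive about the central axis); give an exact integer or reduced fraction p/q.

Stage 1: N_ring = 17 + 2·27 = 71
Stage 1: 17(ω_s−ω_c) = −71(ω_r−ω_c),  ω_r=0, ω_c=1
Stage 1: ω_s = 1 − (71/17)(0−1) = 88/17
  ⇒ ω_s¹/ω_c¹ = 88/17
Stage 2: N_ring = 34 + 2·27 = 88
Stage 2: 34(ω_s−ω_c) = −88(ω_r−ω_c),  ω_r=0, ω_s=1
Stage 2: 34(1−ω_c) = −88(0−ω_c)  ⇒  122ω_c = 34  ⇒  ω_c = 17/61
  ⇒ ω_c²/ω_s² = 17/61
Coupling ω_s² = ω_s¹ ⇒ overall = 88/17 × 17/61 = 88/61

88/61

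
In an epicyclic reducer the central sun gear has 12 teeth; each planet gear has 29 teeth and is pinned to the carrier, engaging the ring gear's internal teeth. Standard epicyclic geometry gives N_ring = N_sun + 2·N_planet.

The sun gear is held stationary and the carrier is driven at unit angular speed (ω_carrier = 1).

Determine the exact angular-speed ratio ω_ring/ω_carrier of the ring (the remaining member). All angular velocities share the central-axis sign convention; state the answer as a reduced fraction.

41/35

N_ring = 12 + 2·29 = 70
12(ω_s−ω_c) = −70(ω_r−ω_c),  ω_s=0, ω_c=1
ω_r = 1 − (12/70)(0−1) = 41/35
ω_r/ω_c = 41/35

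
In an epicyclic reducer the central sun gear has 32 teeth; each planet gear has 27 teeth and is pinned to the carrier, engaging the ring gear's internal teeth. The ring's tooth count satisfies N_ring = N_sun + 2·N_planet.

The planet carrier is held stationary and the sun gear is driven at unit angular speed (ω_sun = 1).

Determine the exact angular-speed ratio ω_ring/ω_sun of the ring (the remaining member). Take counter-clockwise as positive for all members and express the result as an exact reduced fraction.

-16/43

N_ring = 32 + 2·27 = 86
32(ω_s−ω_c) = −86(ω_r−ω_c),  ω_c=0, ω_s=1
ω_r = 0 − (32/86)(1−0) = -16/43
ω_r/ω_s = -16/43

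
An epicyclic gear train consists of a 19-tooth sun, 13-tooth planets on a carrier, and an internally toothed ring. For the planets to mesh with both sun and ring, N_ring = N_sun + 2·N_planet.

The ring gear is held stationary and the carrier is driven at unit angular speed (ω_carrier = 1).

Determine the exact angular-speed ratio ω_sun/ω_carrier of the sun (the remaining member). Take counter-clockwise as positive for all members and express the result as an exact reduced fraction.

64/19

N_ring = 19 + 2·13 = 45
19(ω_s−ω_c) = −45(ω_r−ω_c),  ω_r=0, ω_c=1
ω_s = 1 − (45/19)(0−1) = 64/19
ω_s/ω_c = 64/19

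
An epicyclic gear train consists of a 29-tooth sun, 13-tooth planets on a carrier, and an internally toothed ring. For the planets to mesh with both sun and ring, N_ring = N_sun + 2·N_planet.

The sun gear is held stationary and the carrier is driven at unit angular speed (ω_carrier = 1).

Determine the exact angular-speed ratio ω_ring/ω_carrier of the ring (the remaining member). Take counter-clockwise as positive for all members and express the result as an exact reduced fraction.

N_ring = 29 + 2·13 = 55
29(ω_s−ω_c) = −55(ω_r−ω_c),  ω_s=0, ω_c=1
ω_r = 1 − (29/55)(0−1) = 84/55
ω_r/ω_c = 84/55

84/55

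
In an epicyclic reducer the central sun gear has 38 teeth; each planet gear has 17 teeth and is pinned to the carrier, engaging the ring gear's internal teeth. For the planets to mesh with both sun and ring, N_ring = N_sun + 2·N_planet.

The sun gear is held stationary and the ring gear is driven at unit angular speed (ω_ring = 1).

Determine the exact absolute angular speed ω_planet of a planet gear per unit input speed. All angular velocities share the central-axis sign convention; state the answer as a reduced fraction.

N_ring = 38 + 2·17 = 72
38(ω_s−ω_c) = −72(ω_r−ω_c),  ω_s=0, ω_r=1
38(0−ω_c) = −72(1−ω_c)  ⇒  110ω_c = 72  ⇒  ω_c = 36/55
sun–planet: 38·(0−36/55) = −17·(ω_p−ω_c)  ⇒  ω_p−ω_c = −(38/17)·(-36/55) = 1368/935
ω_p = 36/55 + 1368/935 = 36/17

36/17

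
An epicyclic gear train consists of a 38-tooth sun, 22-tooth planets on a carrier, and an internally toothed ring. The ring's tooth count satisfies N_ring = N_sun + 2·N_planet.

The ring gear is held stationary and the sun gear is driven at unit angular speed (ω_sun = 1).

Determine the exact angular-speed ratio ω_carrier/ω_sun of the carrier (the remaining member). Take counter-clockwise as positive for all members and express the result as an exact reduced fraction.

N_ring = 38 + 2·22 = 82
38(ω_s−ω_c) = −82(ω_r−ω_c),  ω_r=0, ω_s=1
38(1−ω_c) = −82(0−ω_c)  ⇒  120ω_c = 38  ⇒  ω_c = 19/60
ω_c/ω_s = 19/60

19/60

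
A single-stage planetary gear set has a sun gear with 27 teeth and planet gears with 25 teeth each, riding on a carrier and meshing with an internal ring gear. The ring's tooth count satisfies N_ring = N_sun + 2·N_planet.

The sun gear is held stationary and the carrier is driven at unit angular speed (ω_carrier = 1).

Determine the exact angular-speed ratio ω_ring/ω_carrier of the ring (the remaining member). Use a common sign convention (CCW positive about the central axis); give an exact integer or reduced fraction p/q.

104/77

N_ring = 27 + 2·25 = 77
27(ω_s−ω_c) = −77(ω_r−ω_c),  ω_s=0, ω_c=1
ω_r = 1 − (27/77)(0−1) = 104/77
ω_r/ω_c = 104/77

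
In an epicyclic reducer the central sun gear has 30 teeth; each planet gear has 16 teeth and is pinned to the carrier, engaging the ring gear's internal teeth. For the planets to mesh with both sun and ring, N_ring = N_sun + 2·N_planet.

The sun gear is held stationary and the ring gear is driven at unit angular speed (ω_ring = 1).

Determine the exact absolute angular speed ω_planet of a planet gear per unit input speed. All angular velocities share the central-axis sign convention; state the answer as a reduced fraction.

N_ring = 30 + 2·16 = 62
30(ω_s−ω_c) = −62(ω_r−ω_c),  ω_s=0, ω_r=1
30(0−ω_c) = −62(1−ω_c)  ⇒  92ω_c = 62  ⇒  ω_c = 31/46
sun–planet: 30·(0−31/46) = −16·(ω_p−ω_c)  ⇒  ω_p−ω_c = −(30/16)·(-31/46) = 465/368
ω_p = 31/46 + 465/368 = 31/16

31/16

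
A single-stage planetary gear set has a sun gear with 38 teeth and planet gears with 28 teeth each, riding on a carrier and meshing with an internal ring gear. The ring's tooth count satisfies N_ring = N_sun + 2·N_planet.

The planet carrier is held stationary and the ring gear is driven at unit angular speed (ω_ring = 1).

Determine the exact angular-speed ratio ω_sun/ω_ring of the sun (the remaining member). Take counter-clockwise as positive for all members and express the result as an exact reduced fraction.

N_ring = 38 + 2·28 = 94
38(ω_s−ω_c) = −94(ω_r−ω_c),  ω_c=0, ω_r=1
ω_s = 0 − (94/38)(1−0) = -47/19
ω_s/ω_r = -47/19

-47/19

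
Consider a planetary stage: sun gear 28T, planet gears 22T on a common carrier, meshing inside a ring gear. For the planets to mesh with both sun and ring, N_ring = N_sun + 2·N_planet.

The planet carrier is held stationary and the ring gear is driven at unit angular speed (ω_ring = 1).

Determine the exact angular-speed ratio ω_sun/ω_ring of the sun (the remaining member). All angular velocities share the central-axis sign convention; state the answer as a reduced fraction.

-18/7

N_ring = 28 + 2·22 = 72
28(ω_s−ω_c) = −72(ω_r−ω_c),  ω_c=0, ω_r=1
ω_s = 0 − (72/28)(1−0) = -18/7
ω_s/ω_r = -18/7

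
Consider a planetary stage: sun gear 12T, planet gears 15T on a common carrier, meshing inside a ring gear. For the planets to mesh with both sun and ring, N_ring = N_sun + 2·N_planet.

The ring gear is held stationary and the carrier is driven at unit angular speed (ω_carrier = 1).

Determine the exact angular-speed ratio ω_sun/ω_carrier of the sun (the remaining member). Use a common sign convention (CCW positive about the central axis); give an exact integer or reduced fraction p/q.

9/2

N_ring = 12 + 2·15 = 42
12(ω_s−ω_c) = −42(ω_r−ω_c),  ω_r=0, ω_c=1
ω_s = 1 − (42/12)(0−1) = 9/2
ω_s/ω_c = 9/2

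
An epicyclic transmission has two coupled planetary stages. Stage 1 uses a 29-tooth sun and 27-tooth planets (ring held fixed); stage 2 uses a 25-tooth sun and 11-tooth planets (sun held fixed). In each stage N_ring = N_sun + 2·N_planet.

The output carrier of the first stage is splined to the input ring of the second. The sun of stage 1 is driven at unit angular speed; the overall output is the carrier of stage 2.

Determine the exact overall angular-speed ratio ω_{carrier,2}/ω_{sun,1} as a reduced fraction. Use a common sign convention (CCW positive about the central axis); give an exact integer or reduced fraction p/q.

1363/8064

Stage 1: N_ring = 29 + 2·27 = 83
Stage 1: 29(ω_s−ω_c) = −83(ω_r−ω_c),  ω_r=0, ω_s=1
Stage 1: 29(1−ω_c) = −83(0−ω_c)  ⇒  112ω_c = 29  ⇒  ω_c = 29/112
  ⇒ ω_c¹/ω_s¹ = 29/112
Stage 2: N_ring = 25 + 2·11 = 47
Stage 2: 25(ω_s−ω_c) = −47(ω_r−ω_c),  ω_s=0, ω_r=1
Stage 2: 25(0−ω_c) = −47(1−ω_c)  ⇒  72ω_c = 47  ⇒  ω_c = 47/72
  ⇒ ω_c²/ω_r² = 47/72
Coupling ω_r² = ω_c¹ ⇒ overall = 29/112 × 47/72 = 1363/8064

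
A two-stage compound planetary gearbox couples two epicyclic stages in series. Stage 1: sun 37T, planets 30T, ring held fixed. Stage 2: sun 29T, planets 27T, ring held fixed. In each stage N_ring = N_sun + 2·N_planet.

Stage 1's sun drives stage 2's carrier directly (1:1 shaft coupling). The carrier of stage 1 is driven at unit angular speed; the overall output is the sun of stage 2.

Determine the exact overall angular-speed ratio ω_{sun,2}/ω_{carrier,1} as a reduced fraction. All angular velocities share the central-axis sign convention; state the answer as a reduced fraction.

Stage 1: N_ring = 37 + 2·30 = 97
Stage 1: 37(ω_s−ω_c) = −97(ω_r−ω_c),  ω_r=0, ω_c=1
Stage 1: ω_s = 1 − (97/37)(0−1) = 134/37
  ⇒ ω_s¹/ω_c¹ = 134/37
Stage 2: N_ring = 29 + 2·27 = 83
Stage 2: 29(ω_s−ω_c) = −83(ω_r−ω_c),  ω_r=0, ω_c=1
Stage 2: ω_s = 1 − (83/29)(0−1) = 112/29
  ⇒ ω_s²/ω_c² = 112/29
Coupling ω_c² = ω_s¹ ⇒ overall = 134/37 × 112/29 = 15008/1073

15008/1073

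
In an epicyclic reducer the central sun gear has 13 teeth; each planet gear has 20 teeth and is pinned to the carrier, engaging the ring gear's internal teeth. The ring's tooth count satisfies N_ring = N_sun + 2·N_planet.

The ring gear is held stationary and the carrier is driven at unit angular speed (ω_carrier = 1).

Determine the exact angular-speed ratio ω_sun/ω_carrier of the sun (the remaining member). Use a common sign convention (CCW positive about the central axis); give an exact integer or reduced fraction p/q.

66/13

N_ring = 13 + 2·20 = 53
13(ω_s−ω_c) = −53(ω_r−ω_c),  ω_r=0, ω_c=1
ω_s = 1 − (53/13)(0−1) = 66/13
ω_s/ω_c = 66/13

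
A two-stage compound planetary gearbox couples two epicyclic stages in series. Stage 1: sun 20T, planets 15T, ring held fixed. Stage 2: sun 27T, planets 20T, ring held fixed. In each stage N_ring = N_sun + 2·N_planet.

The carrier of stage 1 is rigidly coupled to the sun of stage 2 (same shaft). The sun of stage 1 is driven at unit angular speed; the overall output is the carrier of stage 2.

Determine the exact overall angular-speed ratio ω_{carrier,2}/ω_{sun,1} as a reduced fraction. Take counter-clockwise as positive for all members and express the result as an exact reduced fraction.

Stage 1: N_ring = 20 + 2·15 = 50
Stage 1: 20(ω_s−ω_c) = −50(ω_r−ω_c),  ω_r=0, ω_s=1
Stage 1: 20(1−ω_c) = −50(0−ω_c)  ⇒  70ω_c = 20  ⇒  ω_c = 2/7
  ⇒ ω_c¹/ω_s¹ = 2/7
Stage 2: N_ring = 27 + 2·20 = 67
Stage 2: 27(ω_s−ω_c) = −67(ω_r−ω_c),  ω_r=0, ω_s=1
Stage 2: 27(1−ω_c) = −67(0−ω_c)  ⇒  94ω_c = 27  ⇒  ω_c = 27/94
  ⇒ ω_c²/ω_s² = 27/94
Coupling ω_s² = ω_c¹ ⇒ overall = 2/7 × 27/94 = 27/329

27/329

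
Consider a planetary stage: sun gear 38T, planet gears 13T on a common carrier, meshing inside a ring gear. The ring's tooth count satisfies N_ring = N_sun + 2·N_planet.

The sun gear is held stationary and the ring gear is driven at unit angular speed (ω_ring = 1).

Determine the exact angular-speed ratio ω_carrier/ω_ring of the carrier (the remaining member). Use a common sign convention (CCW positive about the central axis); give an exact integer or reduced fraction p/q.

32/51

N_ring = 38 + 2·13 = 64
38(ω_s−ω_c) = −64(ω_r−ω_c),  ω_s=0, ω_r=1
38(0−ω_c) = −64(1−ω_c)  ⇒  102ω_c = 64  ⇒  ω_c = 32/51
ω_c/ω_r = 32/51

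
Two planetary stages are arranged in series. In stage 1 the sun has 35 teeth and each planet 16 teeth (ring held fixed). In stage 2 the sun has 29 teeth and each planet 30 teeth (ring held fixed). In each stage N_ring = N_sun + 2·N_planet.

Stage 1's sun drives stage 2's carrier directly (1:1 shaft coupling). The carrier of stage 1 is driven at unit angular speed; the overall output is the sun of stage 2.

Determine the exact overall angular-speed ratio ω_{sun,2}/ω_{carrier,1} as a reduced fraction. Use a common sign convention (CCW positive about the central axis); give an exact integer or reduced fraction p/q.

Stage 1: N_ring = 35 + 2·16 = 67
Stage 1: 35(ω_s−ω_c) = −67(ω_r−ω_c),  ω_r=0, ω_c=1
Stage 1: ω_s = 1 − (67/35)(0−1) = 102/35
  ⇒ ω_s¹/ω_c¹ = 102/35
Stage 2: N_ring = 29 + 2·30 = 89
Stage 2: 29(ω_s−ω_c) = −89(ω_r−ω_c),  ω_r=0, ω_c=1
Stage 2: ω_s = 1 − (89/29)(0−1) = 118/29
  ⇒ ω_s²/ω_c² = 118/29
Coupling ω_c² = ω_s¹ ⇒ overall = 102/35 × 118/29 = 12036/1015

12036/1015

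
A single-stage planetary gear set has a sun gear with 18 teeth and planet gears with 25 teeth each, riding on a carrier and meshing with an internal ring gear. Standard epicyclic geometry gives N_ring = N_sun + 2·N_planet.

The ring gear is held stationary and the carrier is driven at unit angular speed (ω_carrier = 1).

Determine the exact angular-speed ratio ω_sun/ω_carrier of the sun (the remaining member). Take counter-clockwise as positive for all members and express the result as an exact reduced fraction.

43/9

N_ring = 18 + 2·25 = 68
18(ω_s−ω_c) = −68(ω_r−ω_c),  ω_r=0, ω_c=1
ω_s = 1 − (68/18)(0−1) = 43/9
ω_s/ω_c = 43/9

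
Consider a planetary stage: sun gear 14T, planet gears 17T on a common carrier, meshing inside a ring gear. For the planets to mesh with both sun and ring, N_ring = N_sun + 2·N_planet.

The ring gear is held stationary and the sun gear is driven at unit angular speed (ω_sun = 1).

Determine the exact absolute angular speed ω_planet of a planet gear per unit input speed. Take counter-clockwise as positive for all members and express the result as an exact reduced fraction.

-7/17

N_ring = 14 + 2·17 = 48
14(ω_s−ω_c) = −48(ω_r−ω_c),  ω_r=0, ω_s=1
14(1−ω_c) = −48(0−ω_c)  ⇒  62ω_c = 14  ⇒  ω_c = 7/31
sun–planet: 14·(1−7/31) = −17·(ω_p−ω_c)  ⇒  ω_p−ω_c = −(14/17)·(24/31) = -336/527
ω_p = 7/31 − 336/527 = -7/17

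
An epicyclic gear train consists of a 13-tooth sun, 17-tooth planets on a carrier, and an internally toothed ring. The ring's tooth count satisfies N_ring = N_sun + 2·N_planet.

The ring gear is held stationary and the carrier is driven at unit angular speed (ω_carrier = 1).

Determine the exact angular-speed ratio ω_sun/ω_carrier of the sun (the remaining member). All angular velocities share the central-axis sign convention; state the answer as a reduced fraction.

60/13

N_ring = 13 + 2·17 = 47
13(ω_s−ω_c) = −47(ω_r−ω_c),  ω_r=0, ω_c=1
ω_s = 1 − (47/13)(0−1) = 60/13
ω_s/ω_c = 60/13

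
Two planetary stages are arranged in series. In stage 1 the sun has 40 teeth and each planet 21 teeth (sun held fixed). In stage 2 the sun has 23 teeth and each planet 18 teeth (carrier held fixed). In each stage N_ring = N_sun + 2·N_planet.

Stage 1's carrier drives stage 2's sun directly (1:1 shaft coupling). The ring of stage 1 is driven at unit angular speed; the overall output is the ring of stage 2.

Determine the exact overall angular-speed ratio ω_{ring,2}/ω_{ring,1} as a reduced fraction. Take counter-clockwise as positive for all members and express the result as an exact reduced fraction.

-943/3599

Stage 1: N_ring = 40 + 2·21 = 82
Stage 1: 40(ω_s−ω_c) = −82(ω_r−ω_c),  ω_s=0, ω_r=1
Stage 1: 40(0−ω_c) = −82(1−ω_c)  ⇒  122ω_c = 82  ⇒  ω_c = 41/61
  ⇒ ω_c¹/ω_r¹ = 41/61
Stage 2: N_ring = 23 + 2·18 = 59
Stage 2: 23(ω_s−ω_c) = −59(ω_r−ω_c),  ω_c=0, ω_s=1
Stage 2: ω_r = 0 − (23/59)(1−0) = -23/59
  ⇒ ω_r²/ω_s² = -23/59
Coupling ω_s² = ω_c¹ ⇒ overall = 41/61 × -23/59 = -943/3599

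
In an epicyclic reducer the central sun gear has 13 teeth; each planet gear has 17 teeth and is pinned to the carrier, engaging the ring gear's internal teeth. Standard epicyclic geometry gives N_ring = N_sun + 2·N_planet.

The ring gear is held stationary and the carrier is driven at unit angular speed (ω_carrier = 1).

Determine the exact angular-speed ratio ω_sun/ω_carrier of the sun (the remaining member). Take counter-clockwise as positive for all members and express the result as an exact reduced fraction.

60/13

N_ring = 13 + 2·17 = 47
13(ω_s−ω_c) = −47(ω_r−ω_c),  ω_r=0, ω_c=1
ω_s = 1 − (47/13)(0−1) = 60/13
ω_s/ω_c = 60/13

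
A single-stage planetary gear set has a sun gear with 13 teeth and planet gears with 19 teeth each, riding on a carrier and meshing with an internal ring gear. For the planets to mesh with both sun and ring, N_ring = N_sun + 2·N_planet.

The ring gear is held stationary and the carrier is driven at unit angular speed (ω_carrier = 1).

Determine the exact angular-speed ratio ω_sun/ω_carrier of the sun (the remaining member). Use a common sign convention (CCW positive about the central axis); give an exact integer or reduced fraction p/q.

N_ring = 13 + 2·19 = 51
13(ω_s−ω_c) = −51(ω_r−ω_c),  ω_r=0, ω_c=1
ω_s = 1 − (51/13)(0−1) = 64/13
ω_s/ω_c = 64/13

64/13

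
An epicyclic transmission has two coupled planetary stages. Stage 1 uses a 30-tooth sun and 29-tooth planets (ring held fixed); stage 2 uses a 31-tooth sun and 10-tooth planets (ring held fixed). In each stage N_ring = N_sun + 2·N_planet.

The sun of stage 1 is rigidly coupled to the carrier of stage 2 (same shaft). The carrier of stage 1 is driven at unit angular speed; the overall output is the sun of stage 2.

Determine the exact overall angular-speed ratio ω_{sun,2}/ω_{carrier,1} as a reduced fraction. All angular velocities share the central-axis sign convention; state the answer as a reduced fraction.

4838/465

Stage 1: N_ring = 30 + 2·29 = 88
Stage 1: 30(ω_s−ω_c) = −88(ω_r−ω_c),  ω_r=0, ω_c=1
Stage 1: ω_s = 1 − (88/30)(0−1) = 59/15
  ⇒ ω_s¹/ω_c¹ = 59/15
Stage 2: N_ring = 31 + 2·10 = 51
Stage 2: 31(ω_s−ω_c) = −51(ω_r−ω_c),  ω_r=0, ω_c=1
Stage 2: ω_s = 1 − (51/31)(0−1) = 82/31
  ⇒ ω_s²/ω_c² = 82/31
Coupling ω_c² = ω_s¹ ⇒ overall = 59/15 × 82/31 = 4838/465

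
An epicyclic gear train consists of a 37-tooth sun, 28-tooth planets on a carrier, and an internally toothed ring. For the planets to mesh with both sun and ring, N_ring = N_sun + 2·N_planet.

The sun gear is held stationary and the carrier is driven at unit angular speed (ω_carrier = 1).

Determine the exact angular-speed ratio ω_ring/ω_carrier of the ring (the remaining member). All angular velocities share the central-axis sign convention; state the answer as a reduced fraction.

N_ring = 37 + 2·28 = 93
37(ω_s−ω_c) = −93(ω_r−ω_c),  ω_s=0, ω_c=1
ω_r = 1 − (37/93)(0−1) = 130/93
ω_r/ω_c = 130/93

130/93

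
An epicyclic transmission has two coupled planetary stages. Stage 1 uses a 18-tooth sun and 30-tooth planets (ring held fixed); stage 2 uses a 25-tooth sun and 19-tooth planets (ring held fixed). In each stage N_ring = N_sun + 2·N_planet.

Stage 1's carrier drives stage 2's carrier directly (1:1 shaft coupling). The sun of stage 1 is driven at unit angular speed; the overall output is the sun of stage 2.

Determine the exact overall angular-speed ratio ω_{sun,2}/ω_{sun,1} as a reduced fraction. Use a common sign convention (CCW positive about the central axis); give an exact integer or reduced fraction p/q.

Stage 1: N_ring = 18 + 2·30 = 78
Stage 1: 18(ω_s−ω_c) = −78(ω_r−ω_c),  ω_r=0, ω_s=1
Stage 1: 18(1−ω_c) = −78(0−ω_c)  ⇒  96ω_c = 18  ⇒  ω_c = 3/16
  ⇒ ω_c¹/ω_s¹ = 3/16
Stage 2: N_ring = 25 + 2·19 = 63
Stage 2: 25(ω_s−ω_c) = −63(ω_r−ω_c),  ω_r=0, ω_c=1
Stage 2: ω_s = 1 − (63/25)(0−1) = 88/25
  ⇒ ω_s²/ω_c² = 88/25
Coupling ω_c² = ω_c¹ ⇒ overall = 3/16 × 88/25 = 33/50

33/50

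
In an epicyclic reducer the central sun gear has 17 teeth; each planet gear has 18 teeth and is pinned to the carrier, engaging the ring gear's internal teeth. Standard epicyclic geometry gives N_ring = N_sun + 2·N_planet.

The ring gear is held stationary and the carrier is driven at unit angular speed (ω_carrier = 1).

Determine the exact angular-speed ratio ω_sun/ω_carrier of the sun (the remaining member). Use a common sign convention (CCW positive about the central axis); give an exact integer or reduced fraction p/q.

N_ring = 17 + 2·18 = 53
17(ω_s−ω_c) = −53(ω_r−ω_c),  ω_r=0, ω_c=1
ω_s = 1 − (53/17)(0−1) = 70/17
ω_s/ω_c = 70/17

70/17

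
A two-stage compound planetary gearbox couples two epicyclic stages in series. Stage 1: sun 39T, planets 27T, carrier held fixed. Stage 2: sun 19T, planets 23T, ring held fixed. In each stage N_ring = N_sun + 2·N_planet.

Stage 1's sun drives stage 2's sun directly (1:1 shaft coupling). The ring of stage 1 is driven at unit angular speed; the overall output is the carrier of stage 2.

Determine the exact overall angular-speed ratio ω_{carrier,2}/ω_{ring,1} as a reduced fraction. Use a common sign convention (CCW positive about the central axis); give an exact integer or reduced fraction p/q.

-589/1092

Stage 1: N_ring = 39 + 2·27 = 93
Stage 1: 39(ω_s−ω_c) = −93(ω_r−ω_c),  ω_c=0, ω_r=1
Stage 1: ω_s = 0 − (93/39)(1−0) = -31/13
  ⇒ ω_s¹/ω_r¹ = -31/13
Stage 2: N_ring = 19 + 2·23 = 65
Stage 2: 19(ω_s−ω_c) = −65(ω_r−ω_c),  ω_r=0, ω_s=1
Stage 2: 19(1−ω_c) = −65(0−ω_c)  ⇒  84ω_c = 19  ⇒  ω_c = 19/84
  ⇒ ω_c²/ω_s² = 19/84
Coupling ω_s² = ω_s¹ ⇒ overall = -31/13 × 19/84 = -589/1092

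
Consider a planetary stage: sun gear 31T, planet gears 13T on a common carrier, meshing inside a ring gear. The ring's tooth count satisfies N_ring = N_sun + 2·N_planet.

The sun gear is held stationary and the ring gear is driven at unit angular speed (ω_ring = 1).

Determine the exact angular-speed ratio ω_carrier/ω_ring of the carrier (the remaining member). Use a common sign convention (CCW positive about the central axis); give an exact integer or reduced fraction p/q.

57/88

N_ring = 31 + 2·13 = 57
31(ω_s−ω_c) = −57(ω_r−ω_c),  ω_s=0, ω_r=1
31(0−ω_c) = −57(1−ω_c)  ⇒  88ω_c = 57  ⇒  ω_c = 57/88
ω_c/ω_r = 57/88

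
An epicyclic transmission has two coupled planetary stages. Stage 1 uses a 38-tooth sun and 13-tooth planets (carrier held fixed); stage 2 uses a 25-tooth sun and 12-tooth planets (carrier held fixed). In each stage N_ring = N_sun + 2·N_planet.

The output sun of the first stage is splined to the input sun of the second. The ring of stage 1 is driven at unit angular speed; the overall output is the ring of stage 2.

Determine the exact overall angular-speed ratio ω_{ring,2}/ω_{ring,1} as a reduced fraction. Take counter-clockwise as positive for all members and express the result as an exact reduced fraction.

800/931

Stage 1: N_ring = 38 + 2·13 = 64
Stage 1: 38(ω_s−ω_c) = −64(ω_r−ω_c),  ω_c=0, ω_r=1
Stage 1: ω_s = 0 − (64/38)(1−0) = -32/19
  ⇒ ω_s¹/ω_r¹ = -32/19
Stage 2: N_ring = 25 + 2·12 = 49
Stage 2: 25(ω_s−ω_c) = −49(ω_r−ω_c),  ω_c=0, ω_s=1
Stage 2: ω_r = 0 − (25/49)(1−0) = -25/49
  ⇒ ω_r²/ω_s² = -25/49
Coupling ω_s² = ω_s¹ ⇒ overall = -32/19 × -25/49 = 800/931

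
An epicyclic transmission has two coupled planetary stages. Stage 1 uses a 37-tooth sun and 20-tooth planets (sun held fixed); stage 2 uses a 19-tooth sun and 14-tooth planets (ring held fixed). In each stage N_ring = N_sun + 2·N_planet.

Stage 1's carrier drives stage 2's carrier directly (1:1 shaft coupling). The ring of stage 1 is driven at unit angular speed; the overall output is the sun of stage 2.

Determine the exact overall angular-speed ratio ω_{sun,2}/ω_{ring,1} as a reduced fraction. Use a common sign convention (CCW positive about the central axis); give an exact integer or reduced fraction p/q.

Stage 1: N_ring = 37 + 2·20 = 77
Stage 1: 37(ω_s−ω_c) = −77(ω_r−ω_c),  ω_s=0, ω_r=1
Stage 1: 37(0−ω_c) = −77(1−ω_c)  ⇒  114ω_c = 77  ⇒  ω_c = 77/114
  ⇒ ω_c¹/ω_r¹ = 77/114
Stage 2: N_ring = 19 + 2·14 = 47
Stage 2: 19(ω_s−ω_c) = −47(ω_r−ω_c),  ω_r=0, ω_c=1
Stage 2: ω_s = 1 − (47/19)(0−1) = 66/19
  ⇒ ω_s²/ω_c² = 66/19
Coupling ω_c² = ω_c¹ ⇒ overall = 77/114 × 66/19 = 847/361

847/361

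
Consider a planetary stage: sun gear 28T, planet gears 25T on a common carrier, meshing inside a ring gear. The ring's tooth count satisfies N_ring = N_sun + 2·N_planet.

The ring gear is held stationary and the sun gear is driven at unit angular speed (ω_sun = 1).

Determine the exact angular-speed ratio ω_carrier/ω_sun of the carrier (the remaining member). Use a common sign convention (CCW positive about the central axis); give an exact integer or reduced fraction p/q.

14/53

N_ring = 28 + 2·25 = 78
28(ω_s−ω_c) = −78(ω_r−ω_c),  ω_r=0, ω_s=1
28(1−ω_c) = −78(0−ω_c)  ⇒  106ω_c = 28  ⇒  ω_c = 14/53
ω_c/ω_s = 14/53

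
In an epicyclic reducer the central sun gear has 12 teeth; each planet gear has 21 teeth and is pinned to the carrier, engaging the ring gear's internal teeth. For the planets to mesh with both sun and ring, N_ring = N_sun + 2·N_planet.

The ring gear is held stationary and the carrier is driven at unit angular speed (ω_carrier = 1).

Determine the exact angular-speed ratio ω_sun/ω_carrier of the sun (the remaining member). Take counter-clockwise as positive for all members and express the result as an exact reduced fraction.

11/2

N_ring = 12 + 2·21 = 54
12(ω_s−ω_c) = −54(ω_r−ω_c),  ω_r=0, ω_c=1
ω_s = 1 − (54/12)(0−1) = 11/2
ω_s/ω_c = 11/2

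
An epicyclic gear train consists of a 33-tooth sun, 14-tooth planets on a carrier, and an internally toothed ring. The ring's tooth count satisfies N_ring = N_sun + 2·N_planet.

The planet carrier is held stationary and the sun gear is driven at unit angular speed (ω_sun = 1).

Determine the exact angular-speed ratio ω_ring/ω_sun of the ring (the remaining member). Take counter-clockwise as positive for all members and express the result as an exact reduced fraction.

-33/61

N_ring = 33 + 2·14 = 61
33(ω_s−ω_c) = −61(ω_r−ω_c),  ω_c=0, ω_s=1
ω_r = 0 − (33/61)(1−0) = -33/61
ω_r/ω_s = -33/61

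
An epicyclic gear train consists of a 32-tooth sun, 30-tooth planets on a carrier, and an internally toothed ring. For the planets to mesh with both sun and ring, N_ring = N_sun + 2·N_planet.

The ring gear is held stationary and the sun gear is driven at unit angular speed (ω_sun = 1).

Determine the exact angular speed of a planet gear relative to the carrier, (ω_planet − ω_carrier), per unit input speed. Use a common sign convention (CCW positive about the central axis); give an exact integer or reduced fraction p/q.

N_ring = 32 + 2·30 = 92
32(ω_s−ω_c) = −92(ω_r−ω_c),  ω_r=0, ω_s=1
32(1−ω_c) = −92(0−ω_c)  ⇒  124ω_c = 32  ⇒  ω_c = 8/31
sun–planet: 32·(1−8/31) = −30·(ω_p−ω_c)  ⇒  ω_p−ω_c = −(32/30)·(23/31) = -368/465

-368/465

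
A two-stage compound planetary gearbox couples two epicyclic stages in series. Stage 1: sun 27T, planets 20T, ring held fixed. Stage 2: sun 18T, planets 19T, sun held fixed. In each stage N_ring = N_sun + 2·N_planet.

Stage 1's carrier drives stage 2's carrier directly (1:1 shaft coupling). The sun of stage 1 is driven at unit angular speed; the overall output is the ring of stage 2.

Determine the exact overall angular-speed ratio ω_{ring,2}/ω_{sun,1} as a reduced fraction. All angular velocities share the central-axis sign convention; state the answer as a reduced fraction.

Stage 1: N_ring = 27 + 2·20 = 67
Stage 1: 27(ω_s−ω_c) = −67(ω_r−ω_c),  ω_r=0, ω_s=1
Stage 1: 27(1−ω_c) = −67(0−ω_c)  ⇒  94ω_c = 27  ⇒  ω_c = 27/94
  ⇒ ω_c¹/ω_s¹ = 27/94
Stage 2: N_ring = 18 + 2·19 = 56
Stage 2: 18(ω_s−ω_c) = −56(ω_r−ω_c),  ω_s=0, ω_c=1
Stage 2: ω_r = 1 − (18/56)(0−1) = 37/28
  ⇒ ω_r²/ω_c² = 37/28
Coupling ω_c² = ω_c¹ ⇒ overall = 27/94 × 37/28 = 999/2632

999/2632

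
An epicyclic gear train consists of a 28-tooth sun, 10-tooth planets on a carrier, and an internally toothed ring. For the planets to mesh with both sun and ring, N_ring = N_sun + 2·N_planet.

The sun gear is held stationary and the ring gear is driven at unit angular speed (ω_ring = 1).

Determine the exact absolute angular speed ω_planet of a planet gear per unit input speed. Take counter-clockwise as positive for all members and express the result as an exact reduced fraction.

N_ring = 28 + 2·10 = 48
28(ω_s−ω_c) = −48(ω_r−ω_c),  ω_s=0, ω_r=1
28(0−ω_c) = −48(1−ω_c)  ⇒  76ω_c = 48  ⇒  ω_c = 12/19
sun–planet: 28·(0−12/19) = −10·(ω_p−ω_c)  ⇒  ω_p−ω_c = −(28/10)·(-12/19) = 168/95
ω_p = 12/19 + 168/95 = 12/5

12/5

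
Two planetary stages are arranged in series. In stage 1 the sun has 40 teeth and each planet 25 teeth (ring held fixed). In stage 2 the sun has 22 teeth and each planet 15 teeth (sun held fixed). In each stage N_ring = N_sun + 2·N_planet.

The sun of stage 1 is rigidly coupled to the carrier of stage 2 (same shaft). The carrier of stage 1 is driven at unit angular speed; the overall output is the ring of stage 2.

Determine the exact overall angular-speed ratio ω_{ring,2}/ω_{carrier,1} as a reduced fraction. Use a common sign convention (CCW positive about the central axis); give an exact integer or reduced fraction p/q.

Stage 1: N_ring = 40 + 2·25 = 90
Stage 1: 40(ω_s−ω_c) = −90(ω_r−ω_c),  ω_r=0, ω_c=1
Stage 1: ω_s = 1 − (90/40)(0−1) = 13/4
  ⇒ ω_s¹/ω_c¹ = 13/4
Stage 2: N_ring = 22 + 2·15 = 52
Stage 2: 22(ω_s−ω_c) = −52(ω_r−ω_c),  ω_s=0, ω_c=1
Stage 2: ω_r = 1 − (22/52)(0−1) = 37/26
  ⇒ ω_r²/ω_c² = 37/26
Coupling ω_c² = ω_s¹ ⇒ overall = 13/4 × 37/26 = 37/8

37/8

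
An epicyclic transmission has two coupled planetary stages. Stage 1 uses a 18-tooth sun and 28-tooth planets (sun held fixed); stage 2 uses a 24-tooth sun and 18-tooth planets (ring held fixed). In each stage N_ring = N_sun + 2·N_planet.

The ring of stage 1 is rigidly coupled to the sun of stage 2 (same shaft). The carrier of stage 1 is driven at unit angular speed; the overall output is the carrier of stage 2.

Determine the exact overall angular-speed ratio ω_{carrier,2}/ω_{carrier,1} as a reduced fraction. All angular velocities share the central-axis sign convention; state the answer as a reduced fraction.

Stage 1: N_ring = 18 + 2·28 = 74
Stage 1: 18(ω_s−ω_c) = −74(ω_r−ω_c),  ω_s=0, ω_c=1
Stage 1: ω_r = 1 − (18/74)(0−1) = 46/37
  ⇒ ω_r¹/ω_c¹ = 46/37
Stage 2: N_ring = 24 + 2·18 = 60
Stage 2: 24(ω_s−ω_c) = −60(ω_r−ω_c),  ω_r=0, ω_s=1
Stage 2: 24(1−ω_c) = −60(0−ω_c)  ⇒  84ω_c = 24  ⇒  ω_c = 2/7
  ⇒ ω_c²/ω_s² = 2/7
Coupling ω_s² = ω_r¹ ⇒ overall = 46/37 × 2/7 = 92/259

92/259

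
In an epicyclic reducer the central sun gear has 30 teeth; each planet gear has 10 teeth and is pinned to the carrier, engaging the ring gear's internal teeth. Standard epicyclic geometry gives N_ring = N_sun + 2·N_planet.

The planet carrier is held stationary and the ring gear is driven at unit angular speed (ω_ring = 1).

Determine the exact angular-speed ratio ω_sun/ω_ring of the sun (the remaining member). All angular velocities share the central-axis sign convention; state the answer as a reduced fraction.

-5/3

N_ring = 30 + 2·10 = 50
30(ω_s−ω_c) = −50(ω_r−ω_c),  ω_c=0, ω_r=1
ω_s = 0 − (50/30)(1−0) = -5/3
ω_s/ω_r = -5/3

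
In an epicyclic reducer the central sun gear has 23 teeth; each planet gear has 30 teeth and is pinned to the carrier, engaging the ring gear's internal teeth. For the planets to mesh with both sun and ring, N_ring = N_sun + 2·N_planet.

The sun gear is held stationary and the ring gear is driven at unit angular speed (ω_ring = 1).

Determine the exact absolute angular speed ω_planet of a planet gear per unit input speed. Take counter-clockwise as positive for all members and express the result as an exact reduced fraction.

83/60

N_ring = 23 + 2·30 = 83
23(ω_s−ω_c) = −83(ω_r−ω_c),  ω_s=0, ω_r=1
23(0−ω_c) = −83(1−ω_c)  ⇒  106ω_c = 83  ⇒  ω_c = 83/106
sun–planet: 23·(0−83/106) = −30·(ω_p−ω_c)  ⇒  ω_p−ω_c = −(23/30)·(-83/106) = 1909/3180
ω_p = 83/106 + 1909/3180 = 83/60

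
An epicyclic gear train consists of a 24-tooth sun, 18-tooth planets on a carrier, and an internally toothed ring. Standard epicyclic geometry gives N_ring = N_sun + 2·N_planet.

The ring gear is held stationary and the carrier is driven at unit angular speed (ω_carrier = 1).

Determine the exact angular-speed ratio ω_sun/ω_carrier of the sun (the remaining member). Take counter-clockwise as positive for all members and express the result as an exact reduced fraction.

7/2

N_ring = 24 + 2·18 = 60
24(ω_s−ω_c) = −60(ω_r−ω_c),  ω_r=0, ω_c=1
ω_s = 1 − (60/24)(0−1) = 7/2
ω_s/ω_c = 7/2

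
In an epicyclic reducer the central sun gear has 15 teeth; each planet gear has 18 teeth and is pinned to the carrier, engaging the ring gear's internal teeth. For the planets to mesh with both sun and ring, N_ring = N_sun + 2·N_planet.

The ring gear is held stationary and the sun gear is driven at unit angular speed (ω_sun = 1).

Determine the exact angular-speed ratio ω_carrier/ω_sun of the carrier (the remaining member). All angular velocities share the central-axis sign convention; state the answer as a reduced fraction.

N_ring = 15 + 2·18 = 51
15(ω_s−ω_c) = −51(ω_r−ω_c),  ω_r=0, ω_s=1
15(1−ω_c) = −51(0−ω_c)  ⇒  66ω_c = 15  ⇒  ω_c = 5/22
ω_c/ω_s = 5/22

5/22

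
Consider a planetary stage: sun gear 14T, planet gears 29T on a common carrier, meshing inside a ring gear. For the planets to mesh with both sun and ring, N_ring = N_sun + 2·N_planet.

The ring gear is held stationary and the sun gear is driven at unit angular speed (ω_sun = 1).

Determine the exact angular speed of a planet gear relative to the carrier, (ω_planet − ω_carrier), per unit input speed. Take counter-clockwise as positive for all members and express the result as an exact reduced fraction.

N_ring = 14 + 2·29 = 72
14(ω_s−ω_c) = −72(ω_r−ω_c),  ω_r=0, ω_s=1
14(1−ω_c) = −72(0−ω_c)  ⇒  86ω_c = 14  ⇒  ω_c = 7/43
sun–planet: 14·(1−7/43) = −29·(ω_p−ω_c)  ⇒  ω_p−ω_c = −(14/29)·(36/43) = -504/1247

-504/1247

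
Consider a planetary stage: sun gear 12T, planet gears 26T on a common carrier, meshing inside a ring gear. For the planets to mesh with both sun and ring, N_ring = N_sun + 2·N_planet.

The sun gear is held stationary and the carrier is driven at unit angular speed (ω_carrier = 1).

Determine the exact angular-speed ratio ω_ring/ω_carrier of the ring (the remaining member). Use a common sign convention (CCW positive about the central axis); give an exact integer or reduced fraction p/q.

19/16

N_ring = 12 + 2·26 = 64
12(ω_s−ω_c) = −64(ω_r−ω_c),  ω_s=0, ω_c=1
ω_r = 1 − (12/64)(0−1) = 19/16
ω_r/ω_c = 19/16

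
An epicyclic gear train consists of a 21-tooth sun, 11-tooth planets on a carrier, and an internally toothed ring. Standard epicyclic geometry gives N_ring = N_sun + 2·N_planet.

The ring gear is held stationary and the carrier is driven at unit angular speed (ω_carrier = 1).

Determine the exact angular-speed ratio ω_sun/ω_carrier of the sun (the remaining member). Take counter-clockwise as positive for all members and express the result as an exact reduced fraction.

64/21

N_ring = 21 + 2·11 = 43
21(ω_s−ω_c) = −43(ω_r−ω_c),  ω_r=0, ω_c=1
ω_s = 1 − (43/21)(0−1) = 64/21
ω_s/ω_c = 64/21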